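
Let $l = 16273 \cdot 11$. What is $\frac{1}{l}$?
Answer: $\frac{1}{179003} \approx 5.5865 \cdot 10^{-6}$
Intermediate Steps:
$l = 179003$
$\frac{1}{l} = \frac{1}{179003}$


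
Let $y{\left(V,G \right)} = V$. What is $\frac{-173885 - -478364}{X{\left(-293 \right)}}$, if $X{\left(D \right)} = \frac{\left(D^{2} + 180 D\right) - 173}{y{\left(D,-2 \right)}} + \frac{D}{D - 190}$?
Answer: $- \frac{43089563601}{15822239} \approx -2723.4$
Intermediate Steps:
$X{\left(D \right)} = \frac{D}{-190 + D} + \frac{-173 + D^{2} + 180 D}{D}$ ($X{\left(D \right)} = \frac{\left(D^{2} + 180 D\right) - 173}{D} + \frac{D}{D - 190} = \frac{-173 + D^{2} + 180 D}{D} + \frac{D}{-190 + D} = \frac{D}{-190 + D} + \frac{-173 + D^{2} + 180 D}{D}$)
$\frac{-173885 - -478364}{X{\left(-293 \right)}} = \frac{-173885 - -478364}{\frac{1}{-293} \frac{1}{-190 - 293} \left(32870 + \left(-293\right)^{3} - -10071289 - 9 \left(-293\right)^{2}\right)} = \frac{-173885 + 478364}{\left(- \frac{1}{293}\right) \frac{1}{-483} \left(32870 - 25153757 + 10071289 - 772641\right)} = \frac{304479}{\left(- \frac{1}{293}\right) \left(- \frac{1}{483}\right) \left(32870 - 25153757 + 10071289 - 772641\right)} = \frac{304479}{\left(- \frac{1}{293}\right) \left(- \frac{1}{483}\right) \left(-15822239\right)} = \frac{304479}{- \frac{15822239}{141519}} = 304479 \left(- \frac{141519}{15822239}\right) = - \frac{43089563601}{15822239}$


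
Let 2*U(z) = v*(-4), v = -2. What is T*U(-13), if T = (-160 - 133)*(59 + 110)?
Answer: -198068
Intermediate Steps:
U(z) = 4 (U(z) = (-2*(-4))/2 = (1/2)*8 = 4)
T = -49517 (T = -293*169 = -49517)
T*U(-13) = -49517*4 = -198068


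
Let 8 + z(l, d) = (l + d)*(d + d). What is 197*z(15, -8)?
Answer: -23640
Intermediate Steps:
z(l, d) = -8 + 2*d*(d + l) (z(l, d) = -8 + (l + d)*(d + d) = -8 + (d + l)*(2*d) = -8 + 2*d*(d + l))
197*z(15, -8) = 197*(-8 + 2*(-8)² + 2*(-8)*15) = 197*(-8 + 2*64 - 240) = 197*(-8 + 128 - 240) = 197*(-120) = -23640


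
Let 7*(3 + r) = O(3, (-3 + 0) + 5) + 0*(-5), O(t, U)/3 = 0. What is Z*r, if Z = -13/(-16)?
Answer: -39/16 ≈ -2.4375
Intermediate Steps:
O(t, U) = 0 (O(t, U) = 3*0 = 0)
Z = 13/16 (Z = -13*(-1/16) = 13/16 ≈ 0.81250)
r = -3 (r = -3 + (0 + 0*(-5))/7 = -3 + (0 + 0)/7 = -3 + (⅐)*0 = -3 + 0 = -3)
Z*r = (13/16)*(-3) = -39/16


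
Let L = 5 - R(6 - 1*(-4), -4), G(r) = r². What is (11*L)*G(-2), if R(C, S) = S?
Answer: 396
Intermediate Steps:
L = 9 (L = 5 - 1*(-4) = 5 + 4 = 9)
(11*L)*G(-2) = (11*9)*(-2)² = 99*4 = 396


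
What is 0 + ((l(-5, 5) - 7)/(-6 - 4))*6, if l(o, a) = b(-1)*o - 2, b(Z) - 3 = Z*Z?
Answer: 87/5 ≈ 17.400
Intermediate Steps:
b(Z) = 3 + Z² (b(Z) = 3 + Z*Z = 3 + Z²)
l(o, a) = -2 + 4*o (l(o, a) = (3 + (-1)²)*o - 2 = (3 + 1)*o - 2 = 4*o - 2 = -2 + 4*o)
0 + ((l(-5, 5) - 7)/(-6 - 4))*6 = 0 + (((-2 + 4*(-5)) - 7)/(-6 - 4))*6 = 0 + (((-2 - 20) - 7)/(-10))*6 = 0 + ((-22 - 7)*(-⅒))*6 = 0 - 29*(-⅒)*6 = 0 + (29/10)*6 = 0 + 87/5 = 87/5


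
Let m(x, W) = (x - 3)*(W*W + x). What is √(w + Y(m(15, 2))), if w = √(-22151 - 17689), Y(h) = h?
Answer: 2*√(57 + I*√2490) ≈ 16.295 + 6.1247*I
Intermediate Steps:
m(x, W) = (-3 + x)*(x + W²) (m(x, W) = (-3 + x)*(W² + x) = (-3 + x)*(x + W²))
w = 4*I*√2490 (w = √(-39840) = 4*I*√2490 ≈ 199.6*I)
√(w + Y(m(15, 2))) = √(4*I*√2490 + (15² - 3*15 - 3*2² + 15*2²)) = √(4*I*√2490 + (225 - 45 - 3*4 + 15*4)) = √(4*I*√2490 + (225 - 45 - 12 + 60)) = √(4*I*√2490 + 228) = √(228 + 4*I*√2490)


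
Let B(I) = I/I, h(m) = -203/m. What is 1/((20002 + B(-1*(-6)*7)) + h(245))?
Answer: 35/700076 ≈ 4.9995e-5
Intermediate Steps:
B(I) = 1
1/((20002 + B(-1*(-6)*7)) + h(245)) = 1/((20002 + 1) - 203/245) = 1/(20003 - 203*1/245) = 1/(20003 - 29/35) = 1/(700076/35) = 35/700076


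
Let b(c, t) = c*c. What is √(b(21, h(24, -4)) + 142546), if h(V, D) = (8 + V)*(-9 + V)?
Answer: √142987 ≈ 378.14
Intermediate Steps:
h(V, D) = (-9 + V)*(8 + V)
b(c, t) = c²
√(b(21, h(24, -4)) + 142546) = √(21² + 142546) = √(441 + 142546) = √142987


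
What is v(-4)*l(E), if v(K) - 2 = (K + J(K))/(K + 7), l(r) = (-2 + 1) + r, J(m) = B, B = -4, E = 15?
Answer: -28/3 ≈ -9.3333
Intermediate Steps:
J(m) = -4
l(r) = -1 + r
v(K) = 2 + (-4 + K)/(7 + K) (v(K) = 2 + (K - 4)/(K + 7) = 2 + (-4 + K)/(7 + K))
v(-4)*l(E) = ((10 + 3*(-4))/(7 - 4))*(-1 + 15) = ((10 - 12)/3)*14 = ((1/3)*(-2))*14 = -2/3*14 = -28/3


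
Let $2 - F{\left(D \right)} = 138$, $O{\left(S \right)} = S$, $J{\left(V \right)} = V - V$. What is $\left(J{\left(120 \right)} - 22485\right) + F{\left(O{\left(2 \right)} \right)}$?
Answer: $-22621$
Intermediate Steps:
$J{\left(V \right)} = 0$
$F{\left(D \right)} = -136$ ($F{\left(D \right)} = 2 - 138 = -136$)
$\left(J{\left(120 \right)} - 22485\right) + F{\left(O{\left(2 \right)} \right)} = \left(0 - 22485\right) - 136 = -22485 - 136 = -22621$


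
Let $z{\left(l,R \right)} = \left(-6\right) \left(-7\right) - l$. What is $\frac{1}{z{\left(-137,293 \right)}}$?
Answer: $\frac{1}{179} \approx 0.0055866$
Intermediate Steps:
$z{\left(l,R \right)} = 42 - l$
$\frac{1}{z{\left(-137,293 \right)}} = \frac{1}{42 - -137} = \frac{1}{42 + 137} = \frac{1}{179}$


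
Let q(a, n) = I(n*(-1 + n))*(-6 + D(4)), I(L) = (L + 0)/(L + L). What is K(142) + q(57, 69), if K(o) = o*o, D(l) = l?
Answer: 20163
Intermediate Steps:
I(L) = ½ (I(L) = L/((2*L)) = L*(1/(2*L)) = ½)
q(a, n) = -1 (q(a, n) = (-6 + 4)/2 = (½)*(-2) = -1)
K(o) = o²
K(142) + q(57, 69) = 142² - 1 = 20164 - 1 = 20163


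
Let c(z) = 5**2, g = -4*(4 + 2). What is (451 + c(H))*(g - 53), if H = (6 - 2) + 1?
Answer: -36652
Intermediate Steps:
g = -24 (g = -4*6 = -24)
H = 5 (H = 4 + 1 = 5)
c(z) = 25
(451 + c(H))*(g - 53) = (451 + 25)*(-24 - 53) = 476*(-77) = -36652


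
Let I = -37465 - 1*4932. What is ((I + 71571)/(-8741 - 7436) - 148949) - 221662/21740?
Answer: -26193896500977/175843990 ≈ -1.4896e+5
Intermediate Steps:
I = -42397 (I = -37465 - 4932 = -42397)
((I + 71571)/(-8741 - 7436) - 148949) - 221662/21740 = ((-42397 + 71571)/(-8741 - 7436) - 148949) - 221662/21740 = (29174/(-16177) - 148949) - 221662*1/21740 = (29174*(-1/16177) - 148949) - 110831/10870 = (-29174/16177 - 148949) - 110831/10870 = -2409577147/16177 - 110831/10870 = -26193896500977/175843990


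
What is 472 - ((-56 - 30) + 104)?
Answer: 454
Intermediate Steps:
472 - ((-56 - 30) + 104) = 472 - (-86 + 104) = 472 - 1*18 = 472 - 18 = 454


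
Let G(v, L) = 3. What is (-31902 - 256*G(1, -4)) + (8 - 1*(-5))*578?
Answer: -25156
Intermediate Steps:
(-31902 - 256*G(1, -4)) + (8 - 1*(-5))*578 = (-31902 - 256*3) + (8 - 1*(-5))*578 = (-31902 - 768) + (8 + 5)*578 = -32670 + 13*578 = -32670 + 7514 = -25156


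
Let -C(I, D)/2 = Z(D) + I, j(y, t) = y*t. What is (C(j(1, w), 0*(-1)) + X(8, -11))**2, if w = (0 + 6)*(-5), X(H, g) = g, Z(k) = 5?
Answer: 1521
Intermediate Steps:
w = -30 (w = 6*(-5) = -30)
j(y, t) = t*y
C(I, D) = -10 - 2*I (C(I, D) = -2*(5 + I) = -10 - 2*I)
(C(j(1, w), 0*(-1)) + X(8, -11))**2 = ((-10 - (-60)) - 11)**2 = ((-10 - 2*(-30)) - 11)**2 = ((-10 + 60) - 11)**2 = (50 - 11)**2 = 39**2 = 1521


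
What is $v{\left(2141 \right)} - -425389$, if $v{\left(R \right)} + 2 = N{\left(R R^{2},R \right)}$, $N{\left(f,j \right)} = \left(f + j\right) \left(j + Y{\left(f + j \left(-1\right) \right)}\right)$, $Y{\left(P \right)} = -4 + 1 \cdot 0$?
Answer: $20972713665981$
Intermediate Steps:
$Y{\left(P \right)} = -4$ ($Y{\left(P \right)} = -4 + 0 = -4$)
$N{\left(f,j \right)} = \left(-4 + j\right) \left(f + j\right)$ ($N{\left(f,j \right)} = \left(f + j\right) \left(j - 4\right) = \left(f + j\right) \left(-4 + j\right) = \left(-4 + j\right) \left(f + j\right)$)
$v{\left(R \right)} = -2 + R^{2} + R^{4} - 4 R - 4 R^{3}$ ($v{\left(R \right)} = -2 + \left(R^{2} - 4 R R^{2} - 4 R + R R^{2} R\right) = -2 - \left(- R^{2} + 4 R + 4 R^{3} - R^{3} R\right) = -2 + \left(R^{2} - 4 R^{3} - 4 R + R^{4}\right) = -2 + \left(R^{2} + R^{4} - 4 R - 4 R^{3}\right) = -2 + R^{2} + R^{4} - 4 R - 4 R^{3}$)
$v{\left(2141 \right)} - -425389 = \left(-2 + 2141^{2} + 2141^{4} - 8564 - 4 \cdot 2141^{3}\right) - -425389 = \left(-2 + 4583881 + 21011965022161 - 8564 - 39256356884\right) + 425389 = 20972713240592 + 425389 = 20972713665981$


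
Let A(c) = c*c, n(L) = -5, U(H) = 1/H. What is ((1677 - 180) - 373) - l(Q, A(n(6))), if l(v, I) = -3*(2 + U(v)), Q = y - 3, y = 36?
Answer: 12431/11 ≈ 1130.1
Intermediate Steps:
Q = 33 (Q = 36 - 3 = 33)
A(c) = c**2
l(v, I) = -6 - 3/v (l(v, I) = -3*(2 + 1/v) = -6 - 3/v)
((1677 - 180) - 373) - l(Q, A(n(6))) = ((1677 - 180) - 373) - (-6 - 3/33) = (1497 - 373) - (-6 - 3*1/33) = 1124 - (-6 - 1/11) = 1124 - 1*(-67/11) = 1124 + 67/11 = 12431/11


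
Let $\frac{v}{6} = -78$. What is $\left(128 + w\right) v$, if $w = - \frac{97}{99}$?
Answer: $- \frac{653900}{11} \approx -59445.0$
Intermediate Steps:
$w = - \frac{97}{99}$ ($w = \left(-97\right) \frac{1}{99} = - \frac{97}{99} \approx -0.9798$)
$v = -468$ ($v = 6 \left(-78\right) = -468$)
$\left(128 + w\right) v = \left(128 - \frac{97}{99}\right) \left(-468\right) = \frac{12575}{99} \left(-468\right) = - \frac{653900}{11}$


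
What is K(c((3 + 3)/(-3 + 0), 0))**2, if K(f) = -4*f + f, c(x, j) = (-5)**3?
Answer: 140625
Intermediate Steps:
c(x, j) = -125
K(f) = -3*f
K(c((3 + 3)/(-3 + 0), 0))**2 = (-3*(-125))**2 = 375**2 = 140625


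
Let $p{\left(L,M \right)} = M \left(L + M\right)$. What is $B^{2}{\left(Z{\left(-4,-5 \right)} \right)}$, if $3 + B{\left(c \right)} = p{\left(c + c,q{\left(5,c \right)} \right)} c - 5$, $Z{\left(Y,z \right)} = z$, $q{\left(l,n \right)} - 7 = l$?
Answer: $16384$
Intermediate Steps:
$q{\left(l,n \right)} = 7 + l$
$B{\left(c \right)} = -8 + c \left(144 + 24 c\right)$ ($B{\left(c \right)} = -3 + \left(\left(7 + 5\right) \left(\left(c + c\right) + \left(7 + 5\right)\right) c - 5\right) = -3 + \left(12 \left(2 c + 12\right) c - 5\right) = -3 + \left(12 \left(12 + 2 c\right) c - 5\right) = -3 + \left(\left(144 + 24 c\right) c - 5\right) = -3 + \left(c \left(144 + 24 c\right) - 5\right) = -3 + \left(-5 + c \left(144 + 24 c\right)\right) = -8 + c \left(144 + 24 c\right)$)
$B^{2}{\left(Z{\left(-4,-5 \right)} \right)} = \left(-8 + 24 \left(-5\right) \left(6 - 5\right)\right)^{2} = \left(-8 + 24 \left(-5\right) 1\right)^{2} = \left(-8 - 120\right)^{2} = \left(-128\right)^{2} = 16384$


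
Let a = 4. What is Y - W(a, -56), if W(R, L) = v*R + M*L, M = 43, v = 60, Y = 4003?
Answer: 6171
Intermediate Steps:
W(R, L) = 43*L + 60*R (W(R, L) = 60*R + 43*L = 43*L + 60*R)
Y - W(a, -56) = 4003 - (43*(-56) + 60*4) = 4003 - (-2408 + 240) = 4003 - 1*(-2168) = 4003 + 2168 = 6171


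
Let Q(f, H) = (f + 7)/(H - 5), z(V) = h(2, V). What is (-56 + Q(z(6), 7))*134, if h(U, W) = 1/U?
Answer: -14003/2 ≈ -7001.5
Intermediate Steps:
z(V) = ½ (z(V) = 1/2 = ½)
Q(f, H) = (7 + f)/(-5 + H)
(-56 + Q(z(6), 7))*134 = (-56 + (7 + ½)/(-5 + 7))*134 = (-56 + (15/2)/2)*134 = (-56 + (½)*(15/2))*134 = (-56 + 15/4)*134 = -209/4*134 = -14003/2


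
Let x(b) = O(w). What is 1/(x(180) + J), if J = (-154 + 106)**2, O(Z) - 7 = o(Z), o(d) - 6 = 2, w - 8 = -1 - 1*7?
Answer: 1/2319 ≈ 0.00043122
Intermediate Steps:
w = 0 (w = 8 + (-1 - 1*7) = 8 + (-1 - 7) = 8 - 8 = 0)
o(d) = 8 (o(d) = 6 + 2 = 8)
O(Z) = 15 (O(Z) = 7 + 8 = 15)
x(b) = 15
J = 2304 (J = (-48)**2 = 2304)
1/(x(180) + J) = 1/(15 + 2304) = 1/2319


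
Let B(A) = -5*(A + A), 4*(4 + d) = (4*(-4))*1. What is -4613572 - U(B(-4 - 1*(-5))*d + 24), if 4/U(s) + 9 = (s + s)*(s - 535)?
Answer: -413639024800/89657 ≈ -4.6136e+6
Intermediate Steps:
d = -8 (d = -4 + ((4*(-4))*1)/4 = -4 + (-16*1)/4 = -4 + (¼)*(-16) = -4 - 4 = -8)
B(A) = -10*A
U(s) = 4/(-9 + 2*s*(-535 + s)) (U(s) = 4/(-9 + (s + s)*(s - 535)) = 4/(-9 + (2*s)*(-535 + s)) = 4/(-9 + 2*s*(-535 + s)))
-4613572 - U(B(-4 - 1*(-5))*d + 24) = -4613572 - 4/(-9 - 1070*(-10*(-4 - 1*(-5))*(-8) + 24) + 2*(-10*(-4 - 1*(-5))*(-8) + 24)²) = -4613572 - 4/(-9 - 1070*(-10*(-4 + 5)*(-8) + 24) + 2*(-10*(-4 + 5)*(-8) + 24)²) = -4613572 - 4/(-9 - 1070*(-10*1*(-8) + 24) + 2*(-10*1*(-8) + 24)²) = -4613572 - 4/(-9 - 1070*(-10*(-8) + 24) + 2*(-10*(-8) + 24)²) = -4613572 - 4/(-9 - 1070*(80 + 24) + 2*(80 + 24)²) = -4613572 - 4/(-9 - 1070*104 + 2*104²) = -4613572 - 4/(-9 - 111280 + 2*10816) = -4613572 - 4/(-9 - 111280 + 21632) = -4613572 - 4/(-89657) = -4613572 - 4*(-1)/89657 = -4613572 - 1*(-4/89657) = -4613572 + 4/89657 = -413639024800/89657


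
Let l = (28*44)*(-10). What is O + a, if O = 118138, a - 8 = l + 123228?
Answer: 229054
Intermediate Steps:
l = -12320 (l = 1232*(-10) = -12320)
a = 110916 (a = 8 + (-12320 + 123228) = 8 + 110908 = 110916)
O + a = 118138 + 110916 = 229054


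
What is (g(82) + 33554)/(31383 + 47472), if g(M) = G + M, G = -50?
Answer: 4798/11265 ≈ 0.42592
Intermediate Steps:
g(M) = -50 + M
(g(82) + 33554)/(31383 + 47472) = ((-50 + 82) + 33554)/(31383 + 47472) = (32 + 33554)/78855 = 33586*(1/78855) = 4798/11265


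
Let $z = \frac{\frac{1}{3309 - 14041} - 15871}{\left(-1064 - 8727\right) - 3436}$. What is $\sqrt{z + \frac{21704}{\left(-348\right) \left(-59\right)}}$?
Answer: $\frac{\sqrt{3698353791627514065149}}{40480025434} \approx 1.5023$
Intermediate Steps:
$z = \frac{170327573}{141952164}$ ($z = \frac{\frac{1}{-10732} - 15871}{-9791 - 3436} = \frac{- \frac{1}{10732} - 15871}{-13227} = \left(- \frac{170327573}{10732}\right) \left(- \frac{1}{13227}\right) = \frac{170327573}{141952164} \approx 1.1999$)
$\sqrt{z + \frac{21704}{\left(-348\right) \left(-59\right)}} = \sqrt{\frac{170327573}{141952164} + \frac{21704}{\left(-348\right) \left(-59\right)}} = \sqrt{\frac{170327573}{141952164} + \frac{21704}{20532}} = \sqrt{\frac{170327573}{141952164} + 21704 \cdot \frac{1}{20532}} = \sqrt{\frac{170327573}{141952164} + \frac{5426}{5133}} = \sqrt{\frac{182724874897}{80960050868}} = \frac{\sqrt{3698353791627514065149}}{40480025434}$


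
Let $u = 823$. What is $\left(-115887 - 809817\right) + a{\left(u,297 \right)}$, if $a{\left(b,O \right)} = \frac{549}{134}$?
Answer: $- \frac{124043787}{134} \approx -9.257 \cdot 10^{5}$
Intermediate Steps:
$a{\left(b,O \right)} = \frac{549}{134}$ ($a{\left(b,O \right)} = 549 \cdot \frac{1}{134} = \frac{549}{134}$)
$\left(-115887 - 809817\right) + a{\left(u,297 \right)} = \left(-115887 - 809817\right) + \frac{549}{134} = -925704 + \frac{549}{134} = - \frac{124043787}{134}$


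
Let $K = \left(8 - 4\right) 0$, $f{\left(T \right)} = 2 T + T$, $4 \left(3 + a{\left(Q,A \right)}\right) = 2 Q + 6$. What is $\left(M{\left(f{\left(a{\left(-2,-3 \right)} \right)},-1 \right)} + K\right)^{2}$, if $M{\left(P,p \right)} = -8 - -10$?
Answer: $4$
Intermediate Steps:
$a{\left(Q,A \right)} = - \frac{3}{2} + \frac{Q}{2}$ ($a{\left(Q,A \right)} = -3 + \frac{2 Q + 6}{4} = -3 + \frac{6 + 2 Q}{4} = -3 + \left(\frac{3}{2} + \frac{Q}{2}\right) = - \frac{3}{2} + \frac{Q}{2}$)
$f{\left(T \right)} = 3 T$
$M{\left(P,p \right)} = 2$ ($M{\left(P,p \right)} = -8 + 10 = 2$)
$K = 0$ ($K = 4 \cdot 0 = 0$)
$\left(M{\left(f{\left(a{\left(-2,-3 \right)} \right)},-1 \right)} + K\right)^{2} = \left(2 + 0\right)^{2} = 2^{2} = 4$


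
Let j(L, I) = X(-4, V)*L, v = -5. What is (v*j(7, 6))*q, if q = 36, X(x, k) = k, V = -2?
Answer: 2520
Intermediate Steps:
j(L, I) = -2*L
(v*j(7, 6))*q = -(-10)*7*36 = -5*(-14)*36 = 70*36 = 2520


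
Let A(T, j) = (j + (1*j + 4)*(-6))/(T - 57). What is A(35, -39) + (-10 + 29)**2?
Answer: 7771/22 ≈ 353.23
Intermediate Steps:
A(T, j) = (-24 - 5*j)/(-57 + T) (A(T, j) = (j + (j + 4)*(-6))/(-57 + T) = (j + (4 + j)*(-6))/(-57 + T) = (j + (-24 - 6*j))/(-57 + T) = (-24 - 5*j)/(-57 + T))
A(35, -39) + (-10 + 29)**2 = (-24 - 5*(-39))/(-57 + 35) + (-10 + 29)**2 = (-24 + 195)/(-22) + 19**2 = -1/22*171 + 361 = -171/22 + 361 = 7771/22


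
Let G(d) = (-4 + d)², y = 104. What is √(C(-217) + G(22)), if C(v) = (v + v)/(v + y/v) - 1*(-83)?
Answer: √910906496697/47193 ≈ 20.224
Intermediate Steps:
C(v) = 83 + 2*v/(v + 104/v) (C(v) = (v + v)/(v + 104/v) - 1*(-83) = (2*v)/(v + 104/v) + 83 = 2*v/(v + 104/v) + 83 = 83 + 2*v/(v + 104/v))
√(C(-217) + G(22)) = √((8632 + 85*(-217)²)/(104 + (-217)²) + (-4 + 22)²) = √((8632 + 85*47089)/(104 + 47089) + 18²) = √((8632 + 4002565)/47193 + 324) = √((1/47193)*4011197 + 324) = √(4011197/47193 + 324) = √(19301729/47193) = √910906496697/47193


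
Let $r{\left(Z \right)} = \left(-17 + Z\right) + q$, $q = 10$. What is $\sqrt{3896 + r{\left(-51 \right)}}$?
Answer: $\sqrt{3838} \approx 61.952$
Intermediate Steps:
$r{\left(Z \right)} = -7 + Z$ ($r{\left(Z \right)} = \left(-17 + Z\right) + 10 = -7 + Z$)
$\sqrt{3896 + r{\left(-51 \right)}} = \sqrt{3896 - 58} = \sqrt{3838}$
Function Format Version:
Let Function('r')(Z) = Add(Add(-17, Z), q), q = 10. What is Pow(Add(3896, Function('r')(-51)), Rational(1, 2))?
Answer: Pow(3838, Rational(1, 2)) ≈ 61.952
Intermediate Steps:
Function('r')(Z) = Add(-7, Z) (Function('r')(Z) = Add(Add(-17, Z), 10) = Add(-7, Z))
Pow(Add(3896, Function('r')(-51)), Rational(1, 2)) = Pow(Add(3896, Add(-7, -51)), Rational(1, 2)) = Pow(Add(3896, -58), Rational(1, 2)) = Pow(3838, Rational(1, 2))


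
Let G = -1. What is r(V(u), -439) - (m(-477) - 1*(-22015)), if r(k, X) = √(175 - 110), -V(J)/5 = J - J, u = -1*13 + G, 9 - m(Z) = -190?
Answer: -22214 + √65 ≈ -22206.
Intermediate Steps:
m(Z) = 199 (m(Z) = 9 - 1*(-190) = 9 + 190 = 199)
u = -14 (u = -1*13 - 1 = -13 - 1 = -14)
V(J) = 0 (V(J) = -5*(J - J) = -5*0 = 0)
r(k, X) = √65
r(V(u), -439) - (m(-477) - 1*(-22015)) = √65 - (199 - 1*(-22015)) = √65 - (199 + 22015) = √65 - 1*22214 = √65 - 22214 = -22214 + √65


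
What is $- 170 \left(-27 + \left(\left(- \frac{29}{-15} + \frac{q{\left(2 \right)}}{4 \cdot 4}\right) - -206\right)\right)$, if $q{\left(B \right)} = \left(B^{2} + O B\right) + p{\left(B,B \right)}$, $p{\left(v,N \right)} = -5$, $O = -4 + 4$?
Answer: $- \frac{737953}{24} \approx -30748.0$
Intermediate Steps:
$O = 0$
$q{\left(B \right)} = -5 + B^{2}$ ($q{\left(B \right)} = \left(B^{2} + 0 B\right) - 5 = \left(B^{2} + 0\right) - 5 = B^{2} - 5 = -5 + B^{2}$)
$- 170 \left(-27 + \left(\left(- \frac{29}{-15} + \frac{q{\left(2 \right)}}{4 \cdot 4}\right) - -206\right)\right) = - 170 \left(-27 + \left(\left(- \frac{29}{-15} + \frac{-5 + 2^{2}}{4 \cdot 4}\right) - -206\right)\right) = - 170 \left(-27 + \left(\left(\left(-29\right) \left(- \frac{1}{15}\right) + \frac{-5 + 4}{16}\right) + 206\right)\right) = - 170 \left(-27 + \left(\left(\frac{29}{15} - \frac{1}{16}\right) + 206\right)\right) = - 170 \left(-27 + \left(\frac{449}{240} + 206\right)\right) = - 170 \left(-27 + \frac{49889}{240}\right) = \left(-170\right) \frac{43409}{240} = - \frac{737953}{24}$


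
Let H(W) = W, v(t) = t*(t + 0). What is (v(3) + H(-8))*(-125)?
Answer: -125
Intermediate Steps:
v(t) = t² (v(t) = t*t = t²)
(v(3) + H(-8))*(-125) = (3² - 8)*(-125) = (9 - 8)*(-125) = 1*(-125) = -125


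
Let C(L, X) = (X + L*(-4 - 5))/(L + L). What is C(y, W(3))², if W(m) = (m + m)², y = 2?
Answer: 81/4 ≈ 20.250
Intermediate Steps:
W(m) = 4*m² (W(m) = (2*m)² = 4*m²)
C(L, X) = (X - 9*L)/(2*L) (C(L, X) = (X + L*(-9))/((2*L)) = (X - 9*L)*(1/(2*L)) = (X - 9*L)/(2*L))
C(y, W(3))² = ((½)*(4*3² - 9*2)/2)² = ((½)*(½)*(4*9 - 18))² = ((½)*(½)*(36 - 18))² = ((½)*(½)*18)² = (9/2)² = 81/4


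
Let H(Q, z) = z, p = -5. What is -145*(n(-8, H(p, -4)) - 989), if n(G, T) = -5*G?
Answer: 137605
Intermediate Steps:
-145*(n(-8, H(p, -4)) - 989) = -145*(-5*(-8) - 989) = -145*(40 - 989) = -145*(-949) = 137605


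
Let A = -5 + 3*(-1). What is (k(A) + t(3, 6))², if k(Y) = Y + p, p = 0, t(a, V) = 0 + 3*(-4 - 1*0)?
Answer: 400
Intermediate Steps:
t(a, V) = -12 (t(a, V) = 0 + 3*(-4 + 0) = 0 + 3*(-4) = 0 - 12 = -12)
A = -8 (A = -5 - 3 = -8)
k(Y) = Y (k(Y) = Y + 0 = Y)
(k(A) + t(3, 6))² = (-8 - 12)² = (-20)² = 400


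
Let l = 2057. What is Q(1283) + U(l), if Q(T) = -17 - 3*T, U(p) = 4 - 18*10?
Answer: -4042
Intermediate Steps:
U(p) = -176 (U(p) = 4 - 180 = -176)
Q(1283) + U(l) = (-17 - 3*1283) - 176 = (-17 - 3849) - 176 = -3866 - 176 = -4042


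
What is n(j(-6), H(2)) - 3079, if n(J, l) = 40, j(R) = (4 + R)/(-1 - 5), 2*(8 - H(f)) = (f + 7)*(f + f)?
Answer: -3039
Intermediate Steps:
H(f) = 8 - f*(7 + f) (H(f) = 8 - (f + 7)*(f + f)/2 = 8 - (7 + f)*2*f/2 = 8 - f*(7 + f))
j(R) = -⅔ - R/6 (j(R) = (4 + R)/(-6) = (4 + R)*(-⅙) = -⅔ - R/6)
n(j(-6), H(2)) - 3079 = 40 - 3079 = -3039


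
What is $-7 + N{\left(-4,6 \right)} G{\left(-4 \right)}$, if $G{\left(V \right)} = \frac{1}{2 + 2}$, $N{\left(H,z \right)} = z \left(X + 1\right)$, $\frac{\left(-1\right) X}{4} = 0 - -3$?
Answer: $- \frac{47}{2} \approx -23.5$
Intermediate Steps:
$X = -12$ ($X = - 4 \left(0 - -3\right) = - 4 \left(0 + 3\right) = \left(-4\right) 3 = -12$)
$N{\left(H,z \right)} = - 11 z$ ($N{\left(H,z \right)} = z \left(-12 + 1\right) = z \left(-11\right) = - 11 z$)
$G{\left(V \right)} = \frac{1}{4}$
$-7 + N{\left(-4,6 \right)} G{\left(-4 \right)} = -7 + \left(-11\right) 6 \cdot \frac{1}{4} = -7 - \frac{33}{2} = - \frac{47}{2}$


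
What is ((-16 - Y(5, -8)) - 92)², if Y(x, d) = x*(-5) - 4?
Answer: 6241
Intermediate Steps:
Y(x, d) = -4 - 5*x (Y(x, d) = -5*x - 4 = -4 - 5*x)
((-16 - Y(5, -8)) - 92)² = ((-16 - (-4 - 5*5)) - 92)² = ((-16 - (-4 - 25)) - 92)² = ((-16 - 1*(-29)) - 92)² = ((-16 + 29) - 92)² = (13 - 92)² = (-79)² = 6241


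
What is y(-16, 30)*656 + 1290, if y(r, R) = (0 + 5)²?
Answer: 17690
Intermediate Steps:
y(r, R) = 25 (y(r, R) = 5² = 25)
y(-16, 30)*656 + 1290 = 25*656 + 1290 = 16400 + 1290 = 17690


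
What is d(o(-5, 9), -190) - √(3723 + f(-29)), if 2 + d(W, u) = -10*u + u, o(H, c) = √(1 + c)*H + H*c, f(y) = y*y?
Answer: 1708 - 2*√1141 ≈ 1640.4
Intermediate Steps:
f(y) = y²
o(H, c) = H*c + H*√(1 + c) (o(H, c) = H*√(1 + c) + H*c = H*c + H*√(1 + c))
d(W, u) = -2 - 9*u (d(W, u) = -2 + (-10*u + u) = -2 - 9*u)
d(o(-5, 9), -190) - √(3723 + f(-29)) = (-2 - 9*(-190)) - √(3723 + (-29)²) = (-2 + 1710) - √(3723 + 841) = 1708 - √4564 = 1708 - 2*√1141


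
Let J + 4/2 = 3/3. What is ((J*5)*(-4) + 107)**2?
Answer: 16129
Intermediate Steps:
J = -1 (J = -2 + 3/3 = -2 + 3*(1/3) = -2 + 1 = -1)
((J*5)*(-4) + 107)**2 = (-1*5*(-4) + 107)**2 = (-5*(-4) + 107)**2 = (20 + 107)**2 = 127**2 = 16129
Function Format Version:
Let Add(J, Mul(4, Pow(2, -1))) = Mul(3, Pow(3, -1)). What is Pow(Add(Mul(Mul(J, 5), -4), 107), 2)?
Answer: 16129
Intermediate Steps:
J = -1 (J = Add(-2, Mul(3, Pow(3, -1))) = Add(-2, Mul(3, Rational(1, 3))) = Add(-2, 1) = -1)
Pow(Add(Mul(Mul(J, 5), -4), 107), 2) = Pow(Add(Mul(Mul(-1, 5), -4), 107), 2) = Pow(Add(Mul(-5, -4), 107), 2) = Pow(Add(20, 107), 2) = Pow(127, 2) = 16129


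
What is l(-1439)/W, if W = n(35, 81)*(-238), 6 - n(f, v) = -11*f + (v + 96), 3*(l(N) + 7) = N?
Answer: 365/38199 ≈ 0.0095552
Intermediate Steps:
l(N) = -7 + N/3
n(f, v) = -90 - v + 11*f (n(f, v) = 6 - (-11*f + (v + 96)) = 6 - (-11*f + (96 + v)) = 6 - (96 + v - 11*f) = 6 + (-96 - v + 11*f) = -90 - v + 11*f)
W = -50932 (W = (-90 - 1*81 + 11*35)*(-238) = (-90 - 81 + 385)*(-238) = 214*(-238) = -50932)
l(-1439)/W = (-7 + (⅓)*(-1439))/(-50932) = (-7 - 1439/3)*(-1/50932) = -1460/3*(-1/50932) = 365/38199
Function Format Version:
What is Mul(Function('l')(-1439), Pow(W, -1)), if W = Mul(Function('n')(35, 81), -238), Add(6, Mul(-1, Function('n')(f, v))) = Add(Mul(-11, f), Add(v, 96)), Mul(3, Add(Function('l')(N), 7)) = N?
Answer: Rational(365, 38199) ≈ 0.0095552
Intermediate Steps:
Function('l')(N) = Add(-7, Mul(Rational(1, 3), N))
Function('n')(f, v) = Add(-90, Mul(-1, v), Mul(11, f)) (Function('n')(f, v) = Add(6, Mul(-1, Add(Mul(-11, f), Add(v, 96)))) = Add(6, Mul(-1, Add(Mul(-11, f), Add(96, v)))) = Add(6, Mul(-1, Add(96, v, Mul(-11, f)))) = Add(6, Add(-96, Mul(-1, v), Mul(11, f))) = Add(-90, Mul(-1, v), Mul(11, f)))
W = -50932 (W = Mul(Add(-90, Mul(-1, 81), Mul(11, 35)), -238) = Mul(Add(-90, -81, 385), -238) = Mul(214, -238) = -50932)
Mul(Function('l')(-1439), Pow(W, -1)) = Mul(Add(-7, Mul(Rational(1, 3), -1439)), Pow(-50932, -1)) = Mul(Add(-7, Rational(-1439, 3)), Rational(-1, 50932)) = Mul(Rational(-1460, 3), Rational(-1, 50932)) = Rational(365, 38199)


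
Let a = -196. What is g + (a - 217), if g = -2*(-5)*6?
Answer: -353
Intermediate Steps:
g = 60 (g = 10*6 = 60)
g + (a - 217) = 60 + (-196 - 217) = 60 - 413 = -353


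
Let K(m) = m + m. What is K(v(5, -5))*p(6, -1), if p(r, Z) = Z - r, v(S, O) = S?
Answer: -70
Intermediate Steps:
K(m) = 2*m
K(v(5, -5))*p(6, -1) = (2*5)*(-1 - 1*6) = 10*(-1 - 6) = 10*(-7) = -70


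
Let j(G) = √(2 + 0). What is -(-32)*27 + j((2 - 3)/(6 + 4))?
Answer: 864 + √2 ≈ 865.41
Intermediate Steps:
j(G) = √2
-(-32)*27 + j((2 - 3)/(6 + 4)) = -(-32)*27 + √2 = -32*(-27) + √2 = 864 + √2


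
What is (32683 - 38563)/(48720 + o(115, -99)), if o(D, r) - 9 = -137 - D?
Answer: -1960/16159 ≈ -0.12129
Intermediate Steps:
o(D, r) = -128 - D (o(D, r) = 9 + (-137 - D) = -128 - D)
(32683 - 38563)/(48720 + o(115, -99)) = (32683 - 38563)/(48720 + (-128 - 1*115)) = -5880/(48720 + (-128 - 115)) = -5880/(48720 - 243) = -5880/48477 = -5880*1/48477 = -1960/16159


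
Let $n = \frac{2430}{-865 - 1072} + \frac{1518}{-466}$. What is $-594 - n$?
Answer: $- \frac{266048301}{451321} \approx -589.49$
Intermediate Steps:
$n = - \frac{2036373}{451321}$ ($n = \frac{2430}{-865 - 1072} + 1518 \left(- \frac{1}{466}\right) = \frac{2430}{-1937} - \frac{759}{233} = 2430 \left(- \frac{1}{1937}\right) - \frac{759}{233} = - \frac{2430}{1937} - \frac{759}{233} = - \frac{2036373}{451321} \approx -4.512$)
$-594 - n = -594 - - \frac{2036373}{451321} = -594 + \frac{2036373}{451321} = - \frac{266048301}{451321}$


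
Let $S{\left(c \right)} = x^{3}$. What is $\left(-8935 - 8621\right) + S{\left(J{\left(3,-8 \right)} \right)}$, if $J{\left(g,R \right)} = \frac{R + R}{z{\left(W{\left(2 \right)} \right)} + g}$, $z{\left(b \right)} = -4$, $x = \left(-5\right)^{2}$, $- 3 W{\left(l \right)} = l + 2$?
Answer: $-1931$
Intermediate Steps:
$W{\left(l \right)} = - \frac{2}{3} - \frac{l}{3}$ ($W{\left(l \right)} = - \frac{l + 2}{3} = - \frac{2 + l}{3} = - \frac{2}{3} - \frac{l}{3}$)
$x = 25$
$J{\left(g,R \right)} = \frac{2 R}{-4 + g}$ ($J{\left(g,R \right)} = \frac{R + R}{-4 + g} = \frac{2 R}{-4 + g}$)
$S{\left(c \right)} = 15625$ ($S{\left(c \right)} = 25^{3} = 15625$)
$\left(-8935 - 8621\right) + S{\left(J{\left(3,-8 \right)} \right)} = \left(-8935 - 8621\right) + 15625 = -17556 + 15625 = -1931$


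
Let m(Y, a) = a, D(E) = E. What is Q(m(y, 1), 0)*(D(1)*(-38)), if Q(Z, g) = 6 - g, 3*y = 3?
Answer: -228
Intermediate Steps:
y = 1 (y = (⅓)*3 = 1)
Q(m(y, 1), 0)*(D(1)*(-38)) = (6 - 1*0)*(1*(-38)) = (6 + 0)*(-38) = 6*(-38) = -228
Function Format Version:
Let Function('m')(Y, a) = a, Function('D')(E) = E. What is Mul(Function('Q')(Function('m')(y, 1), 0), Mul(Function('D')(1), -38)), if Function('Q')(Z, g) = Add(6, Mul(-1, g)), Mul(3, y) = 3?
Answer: -228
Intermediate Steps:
y = 1 (y = Mul(Rational(1, 3), 3) = 1)
Mul(Function('Q')(Function('m')(y, 1), 0), Mul(Function('D')(1), -38)) = Mul(Add(6, Mul(-1, 0)), Mul(1, -38)) = Mul(Add(6, 0), -38) = Mul(6, -38) = -228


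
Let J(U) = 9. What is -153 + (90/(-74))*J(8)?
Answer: -6066/37 ≈ -163.95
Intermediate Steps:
-153 + (90/(-74))*J(8) = -153 + (90/(-74))*9 = -153 + (90*(-1/74))*9 = -153 - 45/37*9 = -153 - 405/37 = -6066/37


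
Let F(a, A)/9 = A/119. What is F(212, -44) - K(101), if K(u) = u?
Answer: -12415/119 ≈ -104.33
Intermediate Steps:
F(a, A) = 9*A/119 (F(a, A) = 9*(A/119) = 9*A/119)
F(212, -44) - K(101) = (9/119)*(-44) - 1*101 = -396/119 - 101 = -12415/119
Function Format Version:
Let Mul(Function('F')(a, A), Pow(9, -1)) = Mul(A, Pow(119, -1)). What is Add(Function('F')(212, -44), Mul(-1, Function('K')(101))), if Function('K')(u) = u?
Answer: Rational(-12415, 119) ≈ -104.33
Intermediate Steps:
Function('F')(a, A) = Mul(Rational(9, 119), A) (Function('F')(a, A) = Mul(9, Mul(A, Pow(119, -1))) = Mul(9, Mul(A, Rational(1, 119))) = Mul(9, Mul(Rational(1, 119), A)) = Mul(Rational(9, 119), A))
Add(Function('F')(212, -44), Mul(-1, Function('K')(101))) = Add(Mul(Rational(9, 119), -44), Mul(-1, 101)) = Add(Rational(-396, 119), -101) = Rational(-12415, 119)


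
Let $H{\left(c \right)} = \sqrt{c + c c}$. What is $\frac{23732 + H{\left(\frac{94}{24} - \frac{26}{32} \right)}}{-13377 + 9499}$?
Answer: $- \frac{11866}{1939} - \frac{\sqrt{29353}}{186144} \approx -6.1206$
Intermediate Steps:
$H{\left(c \right)} = \sqrt{c + c^{2}}$
$\frac{23732 + H{\left(\frac{94}{24} - \frac{26}{32} \right)}}{-13377 + 9499} = \frac{23732 + \sqrt{\left(\frac{94}{24} - \frac{26}{32}\right) \left(1 + \left(\frac{94}{24} - \frac{26}{32}\right)\right)}}{-13377 + 9499} = \frac{23732 + \sqrt{\left(94 \cdot \frac{1}{24} - \frac{13}{16}\right) \left(1 + \left(94 \cdot \frac{1}{24} - \frac{13}{16}\right)\right)}}{-3878} = \left(23732 + \sqrt{\left(\frac{47}{12} - \frac{13}{16}\right) \left(1 + \left(\frac{47}{12} - \frac{13}{16}\right)\right)}\right) \left(- \frac{1}{3878}\right) = \left(23732 + \sqrt{\frac{149 \left(1 + \frac{149}{48}\right)}{48}}\right) \left(- \frac{1}{3878}\right) = \left(23732 + \sqrt{\frac{149}{48} \cdot \frac{197}{48}}\right) \left(- \frac{1}{3878}\right) = \left(23732 + \sqrt{\frac{29353}{2304}}\right) \left(- \frac{1}{3878}\right) = \left(23732 + \frac{\sqrt{29353}}{48}\right) \left(- \frac{1}{3878}\right) = - \frac{11866}{1939} - \frac{\sqrt{29353}}{186144}$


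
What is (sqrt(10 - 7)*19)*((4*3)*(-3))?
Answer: -684*sqrt(3) ≈ -1184.7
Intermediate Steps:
(sqrt(10 - 7)*19)*((4*3)*(-3)) = (sqrt(3)*19)*(12*(-3)) = (19*sqrt(3))*(-36) = -684*sqrt(3)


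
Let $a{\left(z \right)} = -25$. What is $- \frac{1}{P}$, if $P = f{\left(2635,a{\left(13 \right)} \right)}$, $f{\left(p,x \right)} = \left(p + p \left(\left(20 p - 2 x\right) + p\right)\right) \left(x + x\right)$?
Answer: $\frac{1}{7297105500} \approx 1.3704 \cdot 10^{-10}$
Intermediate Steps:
$f{\left(p,x \right)} = 2 x \left(p + p \left(- 2 x + 21 p\right)\right)$ ($f{\left(p,x \right)} = \left(p + p \left(\left(- 2 x + 20 p\right) + p\right)\right) 2 x = \left(p + p \left(- 2 x + 21 p\right)\right) 2 x = 2 x \left(p + p \left(- 2 x + 21 p\right)\right)$)
$P = -7297105500$ ($P = 2 \cdot 2635 \left(-25\right) \left(1 - -50 + 21 \cdot 2635\right) = 2 \cdot 2635 \left(-25\right) \left(1 + 50 + 55335\right) = 2 \cdot 2635 \left(-25\right) 55386 = -7297105500$)
$- \frac{1}{P} = - \frac{1}{-7297105500} = \left(-1\right) \left(- \frac{1}{7297105500}\right) = \frac{1}{7297105500}$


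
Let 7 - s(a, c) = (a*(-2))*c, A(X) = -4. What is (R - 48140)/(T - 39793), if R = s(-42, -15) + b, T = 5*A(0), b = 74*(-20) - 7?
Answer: 16120/13271 ≈ 1.2147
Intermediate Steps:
b = -1487 (b = -1480 - 7 = -1487)
T = -20 (T = 5*(-4) = -20)
s(a, c) = 7 + 2*a*c (s(a, c) = 7 - a*(-2)*c = 7 - (-2*a)*c = 7 - (-2)*a*c = 7 + 2*a*c)
R = -220 (R = (7 + 2*(-42)*(-15)) - 1487 = (7 + 1260) - 1487 = 1267 - 1487 = -220)
(R - 48140)/(T - 39793) = (-220 - 48140)/(-20 - 39793) = -48360/(-39813) = -48360*(-1/39813) = 16120/13271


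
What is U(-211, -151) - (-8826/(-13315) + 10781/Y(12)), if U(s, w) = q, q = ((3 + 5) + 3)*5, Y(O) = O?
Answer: -134867027/159780 ≈ -844.08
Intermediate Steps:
q = 55 (q = (8 + 3)*5 = 11*5 = 55)
U(s, w) = 55
U(-211, -151) - (-8826/(-13315) + 10781/Y(12)) = 55 - (-8826/(-13315) + 10781/12) = 55 - (-8826*(-1/13315) + 10781*(1/12)) = 55 - (8826/13315 + 10781/12) = 55 - 1*143654927/159780 = 55 - 143654927/159780 = -134867027/159780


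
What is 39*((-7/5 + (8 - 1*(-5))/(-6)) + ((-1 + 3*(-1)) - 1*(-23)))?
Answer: 6019/10 ≈ 601.90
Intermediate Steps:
39*((-7/5 + (8 - 1*(-5))/(-6)) + ((-1 + 3*(-1)) - 1*(-23))) = 39*((-7*1/5 + (8 + 5)*(-1/6)) + ((-1 - 3) + 23)) = 39*((-7/5 + 13*(-1/6)) + (-4 + 23)) = 39*((-7/5 - 13/6) + 19) = 39*(-107/30 + 19) = 39*(463/30) = 6019/10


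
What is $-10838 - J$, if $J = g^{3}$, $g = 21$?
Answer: $-20099$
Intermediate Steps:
$J = 9261$ ($J = 21^{3} = 9261$)
$-10838 - J = -10838 - 9261 = -20099$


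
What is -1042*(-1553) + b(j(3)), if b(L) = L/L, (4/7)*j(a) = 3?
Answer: 1618227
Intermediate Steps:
j(a) = 21/4 (j(a) = (7/4)*3 = 21/4)
b(L) = 1
-1042*(-1553) + b(j(3)) = -1042*(-1553) + 1 = 1618226 + 1 = 1618227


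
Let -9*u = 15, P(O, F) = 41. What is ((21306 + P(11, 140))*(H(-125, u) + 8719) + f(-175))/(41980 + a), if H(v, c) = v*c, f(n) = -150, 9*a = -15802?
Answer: 857572356/181009 ≈ 4737.7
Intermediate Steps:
a = -15802/9 (a = (⅑)*(-15802) = -15802/9 ≈ -1755.8)
u = -5/3 (u = -⅑*15 = -5/3 ≈ -1.6667)
H(v, c) = c*v
((21306 + P(11, 140))*(H(-125, u) + 8719) + f(-175))/(41980 + a) = ((21306 + 41)*(-5/3*(-125) + 8719) - 150)/(41980 - 15802/9) = (21347*(625/3 + 8719) - 150)/(362018/9) = (21347*(26782/3) - 150)*(9/362018) = (571715354/3 - 150)*(9/362018) = (571714904/3)*(9/362018) = 857572356/181009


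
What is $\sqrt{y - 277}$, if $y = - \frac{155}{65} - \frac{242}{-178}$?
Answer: $\frac{5 i \sqrt{14887119}}{1157} \approx 16.674 i$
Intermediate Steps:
$y = - \frac{1186}{1157}$ ($y = \left(-155\right) \frac{1}{65} - - \frac{121}{89} = - \frac{31}{13} + \frac{121}{89} = - \frac{1186}{1157} \approx -1.0251$)
$\sqrt{y - 277} = \sqrt{- \frac{1186}{1157} - 277} = \sqrt{- \frac{321675}{1157}} = \frac{5 i \sqrt{14887119}}{1157}$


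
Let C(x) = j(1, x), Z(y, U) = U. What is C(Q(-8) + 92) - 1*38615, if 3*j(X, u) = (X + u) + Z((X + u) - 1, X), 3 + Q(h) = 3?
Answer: -115751/3 ≈ -38584.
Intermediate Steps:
Q(h) = 0 (Q(h) = -3 + 3 = 0)
j(X, u) = u/3 + 2*X/3 (j(X, u) = ((X + u) + X)/3 = (u + 2*X)/3 = u/3 + 2*X/3)
C(x) = ⅔ + x/3 (C(x) = x/3 + (⅔)*1 = x/3 + ⅔ = ⅔ + x/3)
C(Q(-8) + 92) - 1*38615 = (⅔ + (0 + 92)/3) - 1*38615 = (⅔ + (⅓)*92) - 38615 = (⅔ + 92/3) - 38615 = 94/3 - 38615 = -115751/3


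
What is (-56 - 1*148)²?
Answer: 41616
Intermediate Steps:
(-56 - 1*148)² = (-56 - 148)² = (-204)² = 41616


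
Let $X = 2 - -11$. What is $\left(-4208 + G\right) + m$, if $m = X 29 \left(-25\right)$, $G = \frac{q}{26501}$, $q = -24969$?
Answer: $- \frac{361313102}{26501} \approx -13634.0$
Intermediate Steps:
$G = - \frac{24969}{26501} \approx -0.94219$
$X = 13$ ($X = 2 + 11 = 13$)
$m = -9425$ ($m = 13 \cdot 29 \left(-25\right) = 377 \left(-25\right) = -9425$)
$\left(-4208 + G\right) + m = \left(-4208 - \frac{24969}{26501}\right) - 9425 = - \frac{111541177}{26501} - 9425 = - \frac{361313102}{26501}$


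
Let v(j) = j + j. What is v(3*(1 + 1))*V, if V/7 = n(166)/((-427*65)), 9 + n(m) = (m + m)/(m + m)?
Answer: 96/3965 ≈ 0.024212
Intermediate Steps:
v(j) = 2*j
n(m) = -8 (n(m) = -9 + (m + m)/(m + m) = -9 + (2*m)/((2*m)) = -9 + (2*m)*(1/(2*m)) = -9 + 1 = -8)
V = 8/3965 (V = 7*(-8/((-427*65))) = 7*(-8/(-27755)) = 7*(-8*(-1/27755)) = 7*(8/27755) = 8/3965 ≈ 0.0020177)
v(3*(1 + 1))*V = (2*(3*(1 + 1)))*(8/3965) = (2*(3*2))*(8/3965) = (2*6)*(8/3965) = 12*(8/3965) = 96/3965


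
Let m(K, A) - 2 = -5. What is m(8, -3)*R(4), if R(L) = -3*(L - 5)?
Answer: -9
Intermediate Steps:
R(L) = 15 - 3*L (R(L) = -3*(-5 + L) = 15 - 3*L)
m(K, A) = -3 (m(K, A) = 2 - 5 = -3)
m(8, -3)*R(4) = -3*(15 - 3*4) = -3*(15 - 12) = -3*3 = -9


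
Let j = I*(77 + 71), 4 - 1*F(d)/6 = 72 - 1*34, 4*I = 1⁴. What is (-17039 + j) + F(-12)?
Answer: -17206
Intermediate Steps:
I = ¼ (I = (¼)*1⁴ = (¼)*1 = ¼ ≈ 0.25000)
F(d) = -204 (F(d) = 24 - 6*(72 - 1*34) = 24 - 6*(72 - 34) = 24 - 6*38 = 24 - 228 = -204)
j = 37 (j = (77 + 71)/4 = (¼)*148 = 37)
(-17039 + j) + F(-12) = (-17039 + 37) - 204 = -17002 - 204 = -17206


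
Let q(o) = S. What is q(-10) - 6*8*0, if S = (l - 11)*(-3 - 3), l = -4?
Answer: 90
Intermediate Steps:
S = 90 (S = (-4 - 11)*(-3 - 3) = -15*(-6) = 90)
q(o) = 90
q(-10) - 6*8*0 = 90 - 6*8*0 = 90 - 48*0 = 90 - 1*0 = 90 + 0 = 90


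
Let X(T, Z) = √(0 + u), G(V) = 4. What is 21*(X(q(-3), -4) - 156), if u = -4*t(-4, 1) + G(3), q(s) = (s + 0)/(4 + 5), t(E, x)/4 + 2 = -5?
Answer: -3276 + 42*√29 ≈ -3049.8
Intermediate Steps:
t(E, x) = -28 (t(E, x) = -8 + 4*(-5) = -8 - 20 = -28)
q(s) = s/9
u = 116 (u = -4*(-28) + 4 = 112 + 4 = 116)
X(T, Z) = 2*√29 (X(T, Z) = √(0 + 116) = √116 = 2*√29)
21*(X(q(-3), -4) - 156) = 21*(2*√29 - 156) = 21*(-156 + 2*√29) = -3276 + 42*√29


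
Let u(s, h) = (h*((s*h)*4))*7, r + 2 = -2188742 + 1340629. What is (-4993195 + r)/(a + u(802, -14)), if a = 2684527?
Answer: -5841310/7085903 ≈ -0.82436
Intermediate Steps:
r = -848115 (r = -2 + (-2188742 + 1340629) = -2 - 848113 = -848115)
u(s, h) = 28*s*h² (u(s, h) = (h*((h*s)*4))*7 = (h*(4*h*s))*7 = (4*s*h²)*7 = 28*s*h²)
(-4993195 + r)/(a + u(802, -14)) = (-4993195 - 848115)/(2684527 + 28*802*(-14)²) = -5841310/(2684527 + 28*802*196) = -5841310/(2684527 + 4401376) = -5841310/7085903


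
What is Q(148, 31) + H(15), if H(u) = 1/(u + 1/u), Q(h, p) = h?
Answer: 33463/226 ≈ 148.07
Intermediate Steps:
Q(148, 31) + H(15) = 148 + 15/(1 + 15**2) = 148 + 15/(1 + 225) = 148 + 15/226 = 33463/226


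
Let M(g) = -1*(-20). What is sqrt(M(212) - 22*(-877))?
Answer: 3*sqrt(2146) ≈ 138.97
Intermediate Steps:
M(g) = 20
sqrt(M(212) - 22*(-877)) = sqrt(20 - 22*(-877)) = sqrt(20 + 19294) = sqrt(19314) = 3*sqrt(2146)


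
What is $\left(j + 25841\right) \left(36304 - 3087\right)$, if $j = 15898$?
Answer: $1386444363$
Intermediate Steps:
$\left(j + 25841\right) \left(36304 - 3087\right) = \left(15898 + 25841\right) \left(36304 - 3087\right) = 41739 \cdot 33217 = 1386444363$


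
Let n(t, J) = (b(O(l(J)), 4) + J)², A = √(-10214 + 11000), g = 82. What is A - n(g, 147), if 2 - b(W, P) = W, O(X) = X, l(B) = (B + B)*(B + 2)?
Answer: -1905933649 + √786 ≈ -1.9059e+9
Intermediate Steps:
l(B) = 2*B*(2 + B) (l(B) = (2*B)*(2 + B) = 2*B*(2 + B))
A = √786 ≈ 28.036
b(W, P) = 2 - W
n(t, J) = (2 + J - 2*J*(2 + J))² (n(t, J) = ((2 - 2*J*(2 + J)) + J)² = (2 + J - 2*J*(2 + J))²)
A - n(g, 147) = √786 - (2 + 147 - 2*147*(2 + 147))² = √786 - (2 + 147 - 2*147*149)² = √786 - (2 + 147 - 43806)² = √786 - 1*(-43657)² = √786 - 1*1905933649 = √786 - 1905933649 = -1905933649 + √786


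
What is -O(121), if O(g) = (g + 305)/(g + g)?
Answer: -213/121 ≈ -1.7603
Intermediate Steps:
O(g) = (305 + g)/(2*g) (O(g) = (305 + g)/((2*g)) = (305 + g)*(1/(2*g)) = (305 + g)/(2*g))
-O(121) = -(305 + 121)/(2*121) = -426/(2*121) = -1*213/121 = -213/121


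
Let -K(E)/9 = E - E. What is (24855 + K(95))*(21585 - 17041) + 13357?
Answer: 112954477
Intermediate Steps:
K(E) = 0 (K(E) = -9*(E - E) = -9*0 = 0)
(24855 + K(95))*(21585 - 17041) + 13357 = (24855 + 0)*(21585 - 17041) + 13357 = 24855*4544 + 13357 = 112941120 + 13357 = 112954477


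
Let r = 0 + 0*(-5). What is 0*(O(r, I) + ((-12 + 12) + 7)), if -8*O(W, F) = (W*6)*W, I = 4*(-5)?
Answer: 0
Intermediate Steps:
r = 0 (r = 0 + 0 = 0)
I = -20
O(W, F) = -3*W**2/4 (O(W, F) = -W*6*W/8 = -6*W*W/8 = -3*W**2/4)
0*(O(r, I) + ((-12 + 12) + 7)) = 0*(-3/4*0**2 + ((-12 + 12) + 7)) = 0*(-3/4*0 + (0 + 7)) = 0*(0 + 7) = 0*7 = 0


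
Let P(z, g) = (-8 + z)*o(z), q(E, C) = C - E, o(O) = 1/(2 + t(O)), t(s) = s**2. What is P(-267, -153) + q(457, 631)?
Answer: 1127669/6481 ≈ 174.00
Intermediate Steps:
o(O) = 1/(2 + O**2)
P(z, g) = (-8 + z)/(2 + z**2)
P(-267, -153) + q(457, 631) = (-8 - 267)/(2 + (-267)**2) + (631 - 1*457) = -275/(2 + 71289) + (631 - 457) = -275/71291 + 174 = (1/71291)*(-275) + 174 = -25/6481 + 174 = 1127669/6481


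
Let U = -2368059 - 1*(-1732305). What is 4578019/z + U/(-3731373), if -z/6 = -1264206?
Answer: 270427661951/349424009988 ≈ 0.77392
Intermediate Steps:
z = 7585236 (z = -6*(-1264206) = 7585236)
U = -635754 (U = -2368059 + 1732305 = -635754)
4578019/z + U/(-3731373) = 4578019/7585236 - 635754/(-3731373) = 4578019*(1/7585236) - 635754*(-1/3731373) = 4578019/7585236 + 211918/1243791 = 270427661951/349424009988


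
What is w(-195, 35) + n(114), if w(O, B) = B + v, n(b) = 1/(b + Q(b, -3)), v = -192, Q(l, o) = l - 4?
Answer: -35167/224 ≈ -157.00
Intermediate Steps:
Q(l, o) = -4 + l
n(b) = 1/(-4 + 2*b) (n(b) = 1/(b + (-4 + b)) = 1/(-4 + 2*b))
w(O, B) = -192 + B (w(O, B) = B - 192 = -192 + B)
w(-195, 35) + n(114) = (-192 + 35) + 1/(2*(-2 + 114)) = -157 + (½)/112 = -157 + (½)*(1/112) = -157 + 1/224 = -35167/224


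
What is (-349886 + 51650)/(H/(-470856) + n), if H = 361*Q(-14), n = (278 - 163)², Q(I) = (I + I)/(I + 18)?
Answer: -140426210016/6227073127 ≈ -22.551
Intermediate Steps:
Q(I) = 2*I/(18 + I) (Q(I) = (2*I)/(18 + I) = 2*I/(18 + I))
n = 13225 (n = 115² = 13225)
H = -2527 (H = 361*(2*(-14)/(18 - 14)) = 361*(2*(-14)/4) = 361*(2*(-14)*(¼)) = 361*(-7) = -2527)
(-349886 + 51650)/(H/(-470856) + n) = (-349886 + 51650)/(-2527/(-470856) + 13225) = -298236/(-2527*(-1/470856) + 13225) = -298236/(2527/470856 + 13225) = -298236/6227073127/470856 = -298236*470856/6227073127 = -140426210016/6227073127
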